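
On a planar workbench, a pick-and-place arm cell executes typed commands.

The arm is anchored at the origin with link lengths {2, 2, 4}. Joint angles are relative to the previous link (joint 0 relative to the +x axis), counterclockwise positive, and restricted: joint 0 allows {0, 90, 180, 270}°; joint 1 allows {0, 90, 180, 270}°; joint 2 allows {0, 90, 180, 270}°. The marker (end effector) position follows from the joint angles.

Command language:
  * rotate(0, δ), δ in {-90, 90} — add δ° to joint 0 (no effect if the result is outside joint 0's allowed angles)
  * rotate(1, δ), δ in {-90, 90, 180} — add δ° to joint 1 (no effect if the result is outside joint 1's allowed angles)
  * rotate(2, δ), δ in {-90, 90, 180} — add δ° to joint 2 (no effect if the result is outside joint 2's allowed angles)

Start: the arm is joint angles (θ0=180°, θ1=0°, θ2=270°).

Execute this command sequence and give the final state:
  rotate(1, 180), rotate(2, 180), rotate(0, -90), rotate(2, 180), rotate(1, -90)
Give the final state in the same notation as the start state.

from: joint angles (θ0=180°, θ1=0°, θ2=270°)
step 1 (rotate(1, 180)): joint angles (θ0=180°, θ1=180°, θ2=270°)
step 2 (rotate(2, 180)): joint angles (θ0=180°, θ1=180°, θ2=90°)
step 3 (rotate(0, -90)): joint angles (θ0=90°, θ1=180°, θ2=90°)
step 4 (rotate(2, 180)): joint angles (θ0=90°, θ1=180°, θ2=270°)
step 5 (rotate(1, -90)): joint angles (θ0=90°, θ1=90°, θ2=270°)

joint angles (θ0=90°, θ1=90°, θ2=270°)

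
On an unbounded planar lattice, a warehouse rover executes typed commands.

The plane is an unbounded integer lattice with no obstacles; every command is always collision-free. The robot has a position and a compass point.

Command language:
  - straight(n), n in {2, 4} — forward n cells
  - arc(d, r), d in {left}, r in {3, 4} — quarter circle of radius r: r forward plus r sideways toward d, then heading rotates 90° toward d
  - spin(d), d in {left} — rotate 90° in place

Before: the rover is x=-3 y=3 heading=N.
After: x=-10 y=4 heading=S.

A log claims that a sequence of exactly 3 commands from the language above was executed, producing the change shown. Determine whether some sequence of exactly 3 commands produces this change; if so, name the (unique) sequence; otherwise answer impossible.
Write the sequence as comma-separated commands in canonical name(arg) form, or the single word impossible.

straight(2), arc(left, 3), arc(left, 4)

key: position moved to (-10,4) AND the heading swung to S — translation plus rotation needed
from: x=-3 y=3 heading=N
step 1 (straight(2)): x=-3 y=5 heading=N
step 2 (arc(left, 3)): x=-6 y=8 heading=W
step 3 (arc(left, 4)): x=-10 y=4 heading=S
no rival 3-sequence matches.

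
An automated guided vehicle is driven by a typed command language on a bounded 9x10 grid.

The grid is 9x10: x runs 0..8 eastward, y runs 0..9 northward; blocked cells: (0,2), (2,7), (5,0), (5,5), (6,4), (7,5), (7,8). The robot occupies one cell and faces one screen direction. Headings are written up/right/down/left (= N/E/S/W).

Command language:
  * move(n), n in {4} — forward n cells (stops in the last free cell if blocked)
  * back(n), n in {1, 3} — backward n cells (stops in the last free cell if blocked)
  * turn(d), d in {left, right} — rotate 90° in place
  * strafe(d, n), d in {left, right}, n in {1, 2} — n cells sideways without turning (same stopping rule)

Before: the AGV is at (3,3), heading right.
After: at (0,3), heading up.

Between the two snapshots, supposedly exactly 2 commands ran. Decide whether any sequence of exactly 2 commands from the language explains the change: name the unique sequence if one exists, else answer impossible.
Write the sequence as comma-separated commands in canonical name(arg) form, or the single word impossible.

back(3), turn(left)

key: running turn(left) before back(3) would end elsewhere — order is forced
start: at (3,3), heading right
t=1 back(3) ⇒ at (0,3), heading right
t=2 turn(left) ⇒ at (0,3), heading up
uniquely the one of 81 2-step routes that fits.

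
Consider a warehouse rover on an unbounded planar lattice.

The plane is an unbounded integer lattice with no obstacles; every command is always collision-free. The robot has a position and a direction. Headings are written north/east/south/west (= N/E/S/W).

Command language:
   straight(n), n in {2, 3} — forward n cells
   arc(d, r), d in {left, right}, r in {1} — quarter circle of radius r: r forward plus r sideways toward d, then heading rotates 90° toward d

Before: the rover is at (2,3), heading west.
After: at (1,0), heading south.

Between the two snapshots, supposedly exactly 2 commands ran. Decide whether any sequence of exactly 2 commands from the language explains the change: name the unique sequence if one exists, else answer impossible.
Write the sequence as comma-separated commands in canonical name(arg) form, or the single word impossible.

arc(left, 1), straight(2)

key: running straight(2) before arc(left, 1) would end elsewhere — order is forced
from: at (2,3), heading west
step 1 (arc(left, 1)): at (1,2), heading south
step 2 (straight(2)): at (1,0), heading south
all 16 alternatives checked — unique.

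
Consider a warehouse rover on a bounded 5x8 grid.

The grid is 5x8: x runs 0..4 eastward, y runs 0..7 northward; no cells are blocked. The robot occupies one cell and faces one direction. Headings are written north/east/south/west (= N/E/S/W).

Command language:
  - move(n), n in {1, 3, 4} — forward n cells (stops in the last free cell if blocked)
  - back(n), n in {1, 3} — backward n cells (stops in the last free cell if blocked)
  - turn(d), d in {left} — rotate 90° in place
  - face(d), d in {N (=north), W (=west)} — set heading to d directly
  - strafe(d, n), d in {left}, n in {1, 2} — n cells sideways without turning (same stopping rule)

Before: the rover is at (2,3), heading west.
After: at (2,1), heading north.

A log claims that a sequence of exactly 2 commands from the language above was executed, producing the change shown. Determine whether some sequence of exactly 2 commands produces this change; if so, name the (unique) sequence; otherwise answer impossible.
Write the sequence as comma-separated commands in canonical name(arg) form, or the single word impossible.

key: order matters: swapping strafe(left, 2) and face(N) lands elsewhere
from: at (2,3), heading west
t=1 strafe(left, 2) ⇒ at (2,1), heading west
t=2 face(N) ⇒ at (2,1), heading north
no rival 2-sequence matches.

strafe(left, 2), face(N)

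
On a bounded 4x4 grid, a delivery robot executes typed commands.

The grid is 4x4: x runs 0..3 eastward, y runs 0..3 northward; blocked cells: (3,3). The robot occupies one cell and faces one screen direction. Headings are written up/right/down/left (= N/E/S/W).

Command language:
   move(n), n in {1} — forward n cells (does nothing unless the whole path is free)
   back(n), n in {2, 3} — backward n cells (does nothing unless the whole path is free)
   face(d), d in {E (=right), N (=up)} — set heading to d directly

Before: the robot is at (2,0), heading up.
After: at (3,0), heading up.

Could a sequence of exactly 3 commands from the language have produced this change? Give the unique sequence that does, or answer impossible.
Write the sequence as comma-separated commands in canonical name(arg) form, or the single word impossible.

key: running face(N) before face(E) would end elsewhere — order is forced
begin: at (2,0), heading up
t=1 face(E) ⇒ at (2,0), heading right
t=2 move(1) ⇒ at (3,0), heading right
t=3 face(N) ⇒ at (3,0), heading up
all 125 alternatives checked — unique.

face(E), move(1), face(N)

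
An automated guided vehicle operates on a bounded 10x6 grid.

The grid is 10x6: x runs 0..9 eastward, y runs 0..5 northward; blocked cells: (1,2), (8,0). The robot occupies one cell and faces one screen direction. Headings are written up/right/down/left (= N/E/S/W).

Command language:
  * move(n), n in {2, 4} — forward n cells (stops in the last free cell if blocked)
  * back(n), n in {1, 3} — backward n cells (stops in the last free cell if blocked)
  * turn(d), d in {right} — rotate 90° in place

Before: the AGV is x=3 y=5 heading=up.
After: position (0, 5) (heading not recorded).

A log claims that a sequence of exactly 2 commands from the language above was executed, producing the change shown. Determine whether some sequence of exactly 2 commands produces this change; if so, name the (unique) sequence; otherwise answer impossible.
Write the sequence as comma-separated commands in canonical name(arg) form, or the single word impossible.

turn(right), back(3)

key: running back(3) before turn(right) would end elsewhere — order is forced
start: x=3 y=5 heading=up
step 1 (turn(right)): x=3 y=5 heading=right
step 2 (back(3)): x=0 y=5 heading=right
all 25 alternatives checked — unique.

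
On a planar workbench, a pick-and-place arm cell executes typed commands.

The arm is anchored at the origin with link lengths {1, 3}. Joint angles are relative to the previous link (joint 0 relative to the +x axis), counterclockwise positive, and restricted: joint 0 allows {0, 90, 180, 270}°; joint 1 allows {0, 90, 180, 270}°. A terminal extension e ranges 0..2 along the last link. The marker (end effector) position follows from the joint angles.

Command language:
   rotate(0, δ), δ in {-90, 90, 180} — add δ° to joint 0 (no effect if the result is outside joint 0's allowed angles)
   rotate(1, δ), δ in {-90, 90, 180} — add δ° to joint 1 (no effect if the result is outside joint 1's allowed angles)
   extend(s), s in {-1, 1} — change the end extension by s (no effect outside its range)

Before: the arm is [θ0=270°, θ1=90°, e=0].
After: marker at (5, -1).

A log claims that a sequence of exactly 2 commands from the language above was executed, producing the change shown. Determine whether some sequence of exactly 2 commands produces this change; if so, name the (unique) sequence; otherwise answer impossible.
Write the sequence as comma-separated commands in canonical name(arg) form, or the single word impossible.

t0: [θ0=270°, θ1=90°, e=0]
1. extend(1) → [θ0=270°, θ1=90°, e=1]
2. extend(1) → [θ0=270°, θ1=90°, e=2]
all 64 alternatives checked — unique.

extend(1), extend(1)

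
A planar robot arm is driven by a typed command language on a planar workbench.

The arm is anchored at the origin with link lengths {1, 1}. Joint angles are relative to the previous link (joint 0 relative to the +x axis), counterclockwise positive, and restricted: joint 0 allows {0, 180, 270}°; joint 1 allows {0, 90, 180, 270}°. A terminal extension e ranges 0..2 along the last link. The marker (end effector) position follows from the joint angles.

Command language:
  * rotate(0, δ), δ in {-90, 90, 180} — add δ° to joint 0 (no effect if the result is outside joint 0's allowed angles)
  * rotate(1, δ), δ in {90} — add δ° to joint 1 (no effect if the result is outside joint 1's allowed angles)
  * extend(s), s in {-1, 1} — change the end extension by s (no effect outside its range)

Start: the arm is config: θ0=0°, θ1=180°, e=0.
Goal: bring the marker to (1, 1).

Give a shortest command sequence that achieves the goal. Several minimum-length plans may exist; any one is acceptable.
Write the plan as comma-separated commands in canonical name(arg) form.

rotate(1, 90), rotate(1, 90), rotate(1, 90)

initial: config: θ0=0°, θ1=180°, e=0
step 1 (rotate(1, 90)): config: θ0=0°, θ1=270°, e=0
step 2 (rotate(1, 90)): config: θ0=0°, θ1=0°, e=0
step 3 (rotate(1, 90)): config: θ0=0°, θ1=90°, e=0
no 2-step plan works, so 3 is optimal.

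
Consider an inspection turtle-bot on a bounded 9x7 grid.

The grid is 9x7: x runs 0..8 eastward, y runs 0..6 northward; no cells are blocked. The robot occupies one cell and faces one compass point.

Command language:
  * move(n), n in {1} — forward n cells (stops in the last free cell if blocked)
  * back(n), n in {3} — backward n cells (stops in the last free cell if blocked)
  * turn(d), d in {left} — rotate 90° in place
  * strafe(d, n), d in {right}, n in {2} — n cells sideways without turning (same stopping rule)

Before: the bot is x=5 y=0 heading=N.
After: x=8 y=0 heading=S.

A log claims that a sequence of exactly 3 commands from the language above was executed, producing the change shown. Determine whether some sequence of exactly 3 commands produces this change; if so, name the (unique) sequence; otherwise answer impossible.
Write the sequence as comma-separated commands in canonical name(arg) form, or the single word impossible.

key: position moved to (8,0) AND the heading swung to S — translation plus rotation needed
begin: x=5 y=0 heading=N
t=1 turn(left) ⇒ x=5 y=0 heading=W
t=2 back(3) ⇒ x=8 y=0 heading=W
t=3 turn(left) ⇒ x=8 y=0 heading=S
no rival 3-sequence matches.

turn(left), back(3), turn(left)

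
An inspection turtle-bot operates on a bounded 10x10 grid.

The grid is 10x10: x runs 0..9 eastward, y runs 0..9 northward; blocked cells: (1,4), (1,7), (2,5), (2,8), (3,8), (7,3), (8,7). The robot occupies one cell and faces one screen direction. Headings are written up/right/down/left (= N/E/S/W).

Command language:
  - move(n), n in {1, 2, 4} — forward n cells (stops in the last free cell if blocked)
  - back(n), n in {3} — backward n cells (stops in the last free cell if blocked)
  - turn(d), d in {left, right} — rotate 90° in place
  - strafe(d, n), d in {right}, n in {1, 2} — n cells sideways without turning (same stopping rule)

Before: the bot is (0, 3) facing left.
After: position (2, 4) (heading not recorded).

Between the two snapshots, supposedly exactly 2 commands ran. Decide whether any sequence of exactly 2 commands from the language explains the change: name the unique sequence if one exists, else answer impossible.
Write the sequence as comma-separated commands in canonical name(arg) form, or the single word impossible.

impossible

no 2-step route produces this change.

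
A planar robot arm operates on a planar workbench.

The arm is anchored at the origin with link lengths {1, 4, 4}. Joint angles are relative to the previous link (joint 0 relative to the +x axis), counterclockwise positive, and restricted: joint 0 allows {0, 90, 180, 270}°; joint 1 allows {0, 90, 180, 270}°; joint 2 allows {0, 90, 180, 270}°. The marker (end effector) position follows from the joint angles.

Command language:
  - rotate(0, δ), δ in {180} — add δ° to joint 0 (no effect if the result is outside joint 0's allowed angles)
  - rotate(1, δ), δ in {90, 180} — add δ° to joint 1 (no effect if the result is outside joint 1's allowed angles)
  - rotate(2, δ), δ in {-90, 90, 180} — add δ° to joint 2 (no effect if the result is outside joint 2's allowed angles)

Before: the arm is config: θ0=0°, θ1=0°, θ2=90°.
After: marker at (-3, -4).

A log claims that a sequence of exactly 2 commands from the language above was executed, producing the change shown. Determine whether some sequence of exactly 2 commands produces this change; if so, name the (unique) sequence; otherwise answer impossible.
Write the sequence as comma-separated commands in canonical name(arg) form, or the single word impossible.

rotate(1, 90), rotate(1, 90)

initial: config: θ0=0°, θ1=0°, θ2=90°
[1] after rotate(1, 90): config: θ0=0°, θ1=90°, θ2=90°
[2] after rotate(1, 90): config: θ0=0°, θ1=180°, θ2=90°
all 36 alternatives checked — unique.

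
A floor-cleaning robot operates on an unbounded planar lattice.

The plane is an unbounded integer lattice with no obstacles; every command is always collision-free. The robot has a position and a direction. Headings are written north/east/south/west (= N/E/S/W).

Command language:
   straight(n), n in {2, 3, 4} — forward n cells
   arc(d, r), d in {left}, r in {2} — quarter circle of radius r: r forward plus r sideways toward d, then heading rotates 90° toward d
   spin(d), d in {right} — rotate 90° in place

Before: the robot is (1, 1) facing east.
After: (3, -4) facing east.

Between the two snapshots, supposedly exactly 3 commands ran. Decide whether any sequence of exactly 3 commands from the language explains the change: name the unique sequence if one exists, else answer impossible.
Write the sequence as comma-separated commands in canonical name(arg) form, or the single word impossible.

key: running arc(left, 2) before spin(right) would end elsewhere — order is forced
from: (1, 1) facing east
1. spin(right) → (1, 1) facing south
2. straight(3) → (1, -2) facing south
3. arc(left, 2) → (3, -4) facing east
uniquely the one of 125 3-step routes that fits.

spin(right), straight(3), arc(left, 2)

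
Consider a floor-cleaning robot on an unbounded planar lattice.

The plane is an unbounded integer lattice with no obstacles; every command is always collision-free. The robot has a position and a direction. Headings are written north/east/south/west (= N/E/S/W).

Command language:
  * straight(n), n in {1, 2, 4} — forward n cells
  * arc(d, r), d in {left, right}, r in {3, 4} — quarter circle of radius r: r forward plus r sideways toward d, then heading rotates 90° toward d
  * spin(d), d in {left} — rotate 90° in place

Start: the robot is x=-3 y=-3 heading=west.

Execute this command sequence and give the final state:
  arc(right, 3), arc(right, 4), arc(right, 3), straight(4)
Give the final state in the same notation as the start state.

x=1 y=-3 heading=south

begin: x=-3 y=-3 heading=west
step 1 (arc(right, 3)): x=-6 y=0 heading=north
step 2 (arc(right, 4)): x=-2 y=4 heading=east
step 3 (arc(right, 3)): x=1 y=1 heading=south
step 4 (straight(4)): x=1 y=-3 heading=south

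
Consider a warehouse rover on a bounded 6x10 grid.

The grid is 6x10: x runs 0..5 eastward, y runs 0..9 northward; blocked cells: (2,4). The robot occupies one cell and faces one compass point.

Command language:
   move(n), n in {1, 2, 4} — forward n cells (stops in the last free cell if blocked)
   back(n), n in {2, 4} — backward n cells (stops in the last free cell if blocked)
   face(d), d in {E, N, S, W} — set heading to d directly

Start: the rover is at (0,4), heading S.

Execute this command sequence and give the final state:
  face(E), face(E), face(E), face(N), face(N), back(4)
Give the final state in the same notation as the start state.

at (0,0), heading N

start: at (0,4), heading S
[1] after face(E): at (0,4), heading E
[2] after face(E): at (0,4), heading E
[3] after face(E): at (0,4), heading E
[4] after face(N): at (0,4), heading N
[5] after face(N): at (0,4), heading N
[6] after back(4): at (0,0), heading N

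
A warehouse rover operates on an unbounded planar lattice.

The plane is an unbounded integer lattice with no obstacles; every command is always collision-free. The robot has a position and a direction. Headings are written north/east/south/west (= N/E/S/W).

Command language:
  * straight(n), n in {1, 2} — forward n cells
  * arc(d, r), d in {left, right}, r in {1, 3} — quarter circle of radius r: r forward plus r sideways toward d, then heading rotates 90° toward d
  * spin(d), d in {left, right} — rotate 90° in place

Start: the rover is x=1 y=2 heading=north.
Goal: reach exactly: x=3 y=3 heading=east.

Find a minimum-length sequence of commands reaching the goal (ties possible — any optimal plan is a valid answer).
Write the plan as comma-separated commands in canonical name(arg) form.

arc(right, 1), straight(1)

begin: x=1 y=2 heading=north
t=1 arc(right, 1) ⇒ x=2 y=3 heading=east
t=2 straight(1) ⇒ x=3 y=3 heading=east
minimal: 2 command(s), checked below 2.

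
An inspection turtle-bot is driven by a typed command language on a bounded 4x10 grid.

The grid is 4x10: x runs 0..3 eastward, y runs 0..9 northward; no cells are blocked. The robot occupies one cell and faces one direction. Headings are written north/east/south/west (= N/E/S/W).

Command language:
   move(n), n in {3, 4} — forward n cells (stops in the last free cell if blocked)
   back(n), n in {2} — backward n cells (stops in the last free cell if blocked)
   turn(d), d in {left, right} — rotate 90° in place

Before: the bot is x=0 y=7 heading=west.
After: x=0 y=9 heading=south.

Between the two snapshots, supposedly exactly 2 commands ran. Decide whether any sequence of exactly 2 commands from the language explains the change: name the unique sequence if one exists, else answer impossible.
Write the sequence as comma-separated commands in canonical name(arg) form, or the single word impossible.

turn(left), back(2)

key: order matters: swapping turn(left) and back(2) lands elsewhere
begin: x=0 y=7 heading=west
step 1 (turn(left)): x=0 y=7 heading=south
step 2 (back(2)): x=0 y=9 heading=south
all 25 alternatives checked — unique.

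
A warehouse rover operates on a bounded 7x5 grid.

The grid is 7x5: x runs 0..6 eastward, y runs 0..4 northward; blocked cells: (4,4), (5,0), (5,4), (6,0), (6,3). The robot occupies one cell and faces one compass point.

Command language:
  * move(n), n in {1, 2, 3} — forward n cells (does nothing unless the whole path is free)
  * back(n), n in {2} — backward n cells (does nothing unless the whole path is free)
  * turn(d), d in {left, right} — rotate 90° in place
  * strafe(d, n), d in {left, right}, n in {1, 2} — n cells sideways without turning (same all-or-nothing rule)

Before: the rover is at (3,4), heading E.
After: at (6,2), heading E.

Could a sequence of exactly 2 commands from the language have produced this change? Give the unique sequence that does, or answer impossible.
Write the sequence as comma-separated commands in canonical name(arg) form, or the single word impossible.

key: order matters: swapping strafe(right, 2) and move(3) lands elsewhere
start: at (3,4), heading E
1. strafe(right, 2) → at (3,2), heading E
2. move(3) → at (6,2), heading E
no rival 2-sequence matches.

strafe(right, 2), move(3)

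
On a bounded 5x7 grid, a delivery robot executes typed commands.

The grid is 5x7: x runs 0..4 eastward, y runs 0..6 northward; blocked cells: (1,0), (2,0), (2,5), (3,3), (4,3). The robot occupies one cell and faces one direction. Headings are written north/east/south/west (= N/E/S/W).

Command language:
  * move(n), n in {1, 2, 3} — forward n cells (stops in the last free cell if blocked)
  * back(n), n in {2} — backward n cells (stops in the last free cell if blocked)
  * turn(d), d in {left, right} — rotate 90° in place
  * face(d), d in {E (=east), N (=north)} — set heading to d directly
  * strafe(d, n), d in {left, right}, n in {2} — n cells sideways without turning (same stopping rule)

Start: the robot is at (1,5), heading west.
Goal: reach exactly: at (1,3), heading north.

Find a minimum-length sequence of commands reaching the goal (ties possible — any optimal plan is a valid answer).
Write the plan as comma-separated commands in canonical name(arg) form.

face(N), back(2)

initial: at (1,5), heading west
1. face(N) → at (1,5), heading north
2. back(2) → at (1,3), heading north
nothing shorter than 2 reaches the goal.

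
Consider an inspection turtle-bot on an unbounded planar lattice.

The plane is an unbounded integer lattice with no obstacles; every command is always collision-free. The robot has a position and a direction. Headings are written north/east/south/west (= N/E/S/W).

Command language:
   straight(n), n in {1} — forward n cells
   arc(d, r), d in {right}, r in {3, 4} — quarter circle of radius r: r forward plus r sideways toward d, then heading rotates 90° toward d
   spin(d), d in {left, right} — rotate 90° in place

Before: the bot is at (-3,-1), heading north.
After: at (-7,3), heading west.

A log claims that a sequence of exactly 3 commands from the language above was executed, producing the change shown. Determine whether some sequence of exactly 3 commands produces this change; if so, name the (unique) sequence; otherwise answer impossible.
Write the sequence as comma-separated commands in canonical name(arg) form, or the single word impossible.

key: position moved to (-7,3) AND the heading swung to W — translation plus rotation needed
start: at (-3,-1), heading north
step 1 (spin(left)): at (-3,-1), heading west
step 2 (arc(right, 4)): at (-7,3), heading north
step 3 (spin(left)): at (-7,3), heading west
uniquely the one of 125 3-step routes that fits.

spin(left), arc(right, 4), spin(left)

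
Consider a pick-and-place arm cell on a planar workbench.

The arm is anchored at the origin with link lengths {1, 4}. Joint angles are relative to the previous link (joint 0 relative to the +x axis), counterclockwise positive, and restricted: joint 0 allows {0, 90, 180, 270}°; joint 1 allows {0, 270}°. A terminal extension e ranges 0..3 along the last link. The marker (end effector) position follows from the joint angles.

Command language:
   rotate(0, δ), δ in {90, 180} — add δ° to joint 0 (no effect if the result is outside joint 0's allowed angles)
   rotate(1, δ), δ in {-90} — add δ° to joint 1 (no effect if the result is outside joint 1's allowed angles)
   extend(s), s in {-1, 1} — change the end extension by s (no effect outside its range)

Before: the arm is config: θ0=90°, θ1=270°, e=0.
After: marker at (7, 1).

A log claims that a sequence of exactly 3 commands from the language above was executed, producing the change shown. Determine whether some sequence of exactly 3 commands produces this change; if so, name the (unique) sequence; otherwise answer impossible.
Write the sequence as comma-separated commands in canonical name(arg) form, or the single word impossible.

extend(1), extend(1), extend(1)

from: config: θ0=90°, θ1=270°, e=0
t=1 extend(1) ⇒ config: θ0=90°, θ1=270°, e=1
t=2 extend(1) ⇒ config: θ0=90°, θ1=270°, e=2
t=3 extend(1) ⇒ config: θ0=90°, θ1=270°, e=3
no other 3-command option fits: unique.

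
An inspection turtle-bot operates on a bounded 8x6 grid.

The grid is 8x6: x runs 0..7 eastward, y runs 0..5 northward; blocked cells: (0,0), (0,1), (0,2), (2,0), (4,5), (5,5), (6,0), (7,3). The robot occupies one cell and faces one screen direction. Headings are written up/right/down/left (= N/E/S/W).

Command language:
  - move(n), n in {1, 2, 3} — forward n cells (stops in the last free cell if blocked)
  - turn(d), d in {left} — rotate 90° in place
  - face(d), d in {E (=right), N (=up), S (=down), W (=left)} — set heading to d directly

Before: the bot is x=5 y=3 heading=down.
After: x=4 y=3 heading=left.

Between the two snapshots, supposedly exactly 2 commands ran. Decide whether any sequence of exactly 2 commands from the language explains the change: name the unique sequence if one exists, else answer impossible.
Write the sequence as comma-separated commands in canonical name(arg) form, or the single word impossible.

key: cell and facing (now W) both changed — the 2 commands mix motion and turning
from: x=5 y=3 heading=down
[1] after face(W): x=5 y=3 heading=left
[2] after move(1): x=4 y=3 heading=left
all 64 alternatives checked — unique.

face(W), move(1)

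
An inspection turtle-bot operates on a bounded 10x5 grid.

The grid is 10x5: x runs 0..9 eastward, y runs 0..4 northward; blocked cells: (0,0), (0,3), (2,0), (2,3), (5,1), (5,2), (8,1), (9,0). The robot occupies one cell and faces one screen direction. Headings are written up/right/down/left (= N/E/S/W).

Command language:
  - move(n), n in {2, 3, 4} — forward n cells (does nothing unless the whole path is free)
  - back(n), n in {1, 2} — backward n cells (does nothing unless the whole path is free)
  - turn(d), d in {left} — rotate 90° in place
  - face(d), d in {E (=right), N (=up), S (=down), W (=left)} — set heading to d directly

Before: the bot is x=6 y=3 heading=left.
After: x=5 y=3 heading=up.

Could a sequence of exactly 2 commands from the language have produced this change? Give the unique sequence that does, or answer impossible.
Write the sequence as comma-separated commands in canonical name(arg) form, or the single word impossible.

every 2-command combo misses the target.

impossible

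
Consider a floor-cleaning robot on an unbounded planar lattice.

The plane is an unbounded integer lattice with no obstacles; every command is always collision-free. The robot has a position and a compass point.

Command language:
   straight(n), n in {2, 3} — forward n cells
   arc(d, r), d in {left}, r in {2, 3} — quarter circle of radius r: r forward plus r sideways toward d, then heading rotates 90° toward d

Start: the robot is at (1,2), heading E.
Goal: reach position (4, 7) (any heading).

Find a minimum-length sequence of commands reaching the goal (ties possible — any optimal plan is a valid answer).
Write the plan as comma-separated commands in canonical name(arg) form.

start: at (1,2), heading E
[1] after arc(left, 3): at (4,5), heading N
[2] after straight(2): at (4,7), heading N
nothing shorter than 2 reaches the goal.

arc(left, 3), straight(2)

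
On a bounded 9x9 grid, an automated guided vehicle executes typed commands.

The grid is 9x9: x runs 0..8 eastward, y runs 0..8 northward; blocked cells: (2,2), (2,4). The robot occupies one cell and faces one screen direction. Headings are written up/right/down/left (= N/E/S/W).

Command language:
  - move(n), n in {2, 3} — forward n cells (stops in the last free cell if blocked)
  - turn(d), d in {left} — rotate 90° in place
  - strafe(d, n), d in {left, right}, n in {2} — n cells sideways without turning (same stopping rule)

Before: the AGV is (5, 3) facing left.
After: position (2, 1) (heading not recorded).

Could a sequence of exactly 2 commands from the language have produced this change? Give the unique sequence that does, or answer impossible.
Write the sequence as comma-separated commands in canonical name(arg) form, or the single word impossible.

key: running move(3) before strafe(left, 2) would end elsewhere — order is forced
from: (5, 3) facing left
[1] after strafe(left, 2): (5, 1) facing left
[2] after move(3): (2, 1) facing left
no rival 2-sequence matches.

strafe(left, 2), move(3)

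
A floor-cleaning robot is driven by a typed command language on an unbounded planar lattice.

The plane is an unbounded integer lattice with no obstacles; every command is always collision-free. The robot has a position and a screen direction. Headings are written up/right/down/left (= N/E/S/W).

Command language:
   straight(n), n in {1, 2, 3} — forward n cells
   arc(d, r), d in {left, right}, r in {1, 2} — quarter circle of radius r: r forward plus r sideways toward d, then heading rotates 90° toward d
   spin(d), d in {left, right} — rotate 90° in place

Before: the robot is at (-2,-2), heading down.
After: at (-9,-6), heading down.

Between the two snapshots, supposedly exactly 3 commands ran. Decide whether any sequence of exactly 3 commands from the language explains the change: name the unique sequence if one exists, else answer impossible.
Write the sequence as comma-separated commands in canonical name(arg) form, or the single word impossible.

key: running arc(left, 2) before arc(right, 2) would end elsewhere — order is forced
start: at (-2,-2), heading down
step 1 (arc(right, 2)): at (-4,-4), heading left
step 2 (straight(3)): at (-7,-4), heading left
step 3 (arc(left, 2)): at (-9,-6), heading down
no other 3-command option fits: unique.

arc(right, 2), straight(3), arc(left, 2)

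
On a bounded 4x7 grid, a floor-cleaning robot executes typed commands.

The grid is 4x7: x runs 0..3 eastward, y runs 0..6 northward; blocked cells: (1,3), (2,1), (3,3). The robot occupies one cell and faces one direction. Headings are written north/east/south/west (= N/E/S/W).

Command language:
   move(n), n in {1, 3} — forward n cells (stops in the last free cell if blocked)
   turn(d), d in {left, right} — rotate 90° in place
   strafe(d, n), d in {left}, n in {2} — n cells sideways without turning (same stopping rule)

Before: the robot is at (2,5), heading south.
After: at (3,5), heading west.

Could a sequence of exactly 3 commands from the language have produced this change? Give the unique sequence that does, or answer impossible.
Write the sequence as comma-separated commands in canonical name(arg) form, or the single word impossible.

strafe(left, 2), strafe(left, 2), turn(right)

key: the first strafe(left, 2) runs into the grid edge before its full distance
initial: at (2,5), heading south
step 1 (strafe(left, 2)): at (3,5), heading south
step 2 (strafe(left, 2)): at (3,5), heading south
step 3 (turn(right)): at (3,5), heading west
no rival 3-sequence matches.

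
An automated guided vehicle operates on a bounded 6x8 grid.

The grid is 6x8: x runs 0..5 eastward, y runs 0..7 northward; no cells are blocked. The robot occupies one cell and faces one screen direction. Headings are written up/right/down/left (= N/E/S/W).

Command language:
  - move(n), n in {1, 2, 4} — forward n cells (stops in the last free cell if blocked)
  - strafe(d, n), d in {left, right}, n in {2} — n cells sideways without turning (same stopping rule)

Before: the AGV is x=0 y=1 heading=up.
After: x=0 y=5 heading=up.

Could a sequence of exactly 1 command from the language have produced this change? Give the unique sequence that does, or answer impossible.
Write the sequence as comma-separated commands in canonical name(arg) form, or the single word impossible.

move(4)

key: still facing N — the one step turns nothing
from: x=0 y=1 heading=up
1. move(4) → x=0 y=5 heading=up
uniquely the one of 5 1-step routes that fits.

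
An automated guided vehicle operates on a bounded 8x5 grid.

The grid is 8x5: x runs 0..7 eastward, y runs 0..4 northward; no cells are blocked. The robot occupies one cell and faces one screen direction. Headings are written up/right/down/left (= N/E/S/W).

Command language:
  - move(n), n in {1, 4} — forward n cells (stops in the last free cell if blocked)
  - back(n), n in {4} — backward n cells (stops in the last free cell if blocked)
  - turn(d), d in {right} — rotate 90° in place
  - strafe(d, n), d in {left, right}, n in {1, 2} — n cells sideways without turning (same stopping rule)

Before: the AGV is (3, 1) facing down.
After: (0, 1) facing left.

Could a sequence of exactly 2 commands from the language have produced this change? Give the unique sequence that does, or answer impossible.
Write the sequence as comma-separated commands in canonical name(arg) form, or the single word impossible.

key: move(4) runs into the grid edge before its full distance
initial: (3, 1) facing down
step 1 (turn(right)): (3, 1) facing left
step 2 (move(4)): (0, 1) facing left
all 64 alternatives checked — unique.

turn(right), move(4)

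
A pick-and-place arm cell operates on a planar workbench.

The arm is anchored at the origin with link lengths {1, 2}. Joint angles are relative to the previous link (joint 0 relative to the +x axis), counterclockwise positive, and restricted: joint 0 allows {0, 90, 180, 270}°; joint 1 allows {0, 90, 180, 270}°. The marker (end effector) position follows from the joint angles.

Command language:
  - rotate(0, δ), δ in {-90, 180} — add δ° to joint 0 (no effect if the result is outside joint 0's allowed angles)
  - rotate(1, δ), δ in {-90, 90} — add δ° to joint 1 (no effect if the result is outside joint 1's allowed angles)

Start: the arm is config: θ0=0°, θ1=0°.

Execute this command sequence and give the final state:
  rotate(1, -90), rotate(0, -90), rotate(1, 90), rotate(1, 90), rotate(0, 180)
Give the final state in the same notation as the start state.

from: config: θ0=0°, θ1=0°
t=1 rotate(1, -90) ⇒ config: θ0=0°, θ1=270°
t=2 rotate(0, -90) ⇒ config: θ0=270°, θ1=270°
t=3 rotate(1, 90) ⇒ config: θ0=270°, θ1=0°
t=4 rotate(1, 90) ⇒ config: θ0=270°, θ1=90°
t=5 rotate(0, 180) ⇒ config: θ0=90°, θ1=90°

config: θ0=90°, θ1=90°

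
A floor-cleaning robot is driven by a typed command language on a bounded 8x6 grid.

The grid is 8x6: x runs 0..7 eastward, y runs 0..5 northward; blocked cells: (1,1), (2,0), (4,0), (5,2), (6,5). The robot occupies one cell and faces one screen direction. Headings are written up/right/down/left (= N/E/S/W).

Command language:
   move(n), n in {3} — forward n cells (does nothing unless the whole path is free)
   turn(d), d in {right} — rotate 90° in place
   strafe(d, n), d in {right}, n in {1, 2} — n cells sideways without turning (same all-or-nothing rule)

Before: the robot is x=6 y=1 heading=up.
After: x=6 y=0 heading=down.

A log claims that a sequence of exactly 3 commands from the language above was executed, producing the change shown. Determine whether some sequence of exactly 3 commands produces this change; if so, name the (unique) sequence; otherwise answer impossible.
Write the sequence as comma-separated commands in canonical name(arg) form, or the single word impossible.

key: position moved to (6,0) AND the heading swung to S — translation plus rotation needed
start: x=6 y=1 heading=up
step 1 (turn(right)): x=6 y=1 heading=right
step 2 (strafe(right, 1)): x=6 y=0 heading=right
step 3 (turn(right)): x=6 y=0 heading=down
uniquely the one of 64 3-step routes that fits.

turn(right), strafe(right, 1), turn(right)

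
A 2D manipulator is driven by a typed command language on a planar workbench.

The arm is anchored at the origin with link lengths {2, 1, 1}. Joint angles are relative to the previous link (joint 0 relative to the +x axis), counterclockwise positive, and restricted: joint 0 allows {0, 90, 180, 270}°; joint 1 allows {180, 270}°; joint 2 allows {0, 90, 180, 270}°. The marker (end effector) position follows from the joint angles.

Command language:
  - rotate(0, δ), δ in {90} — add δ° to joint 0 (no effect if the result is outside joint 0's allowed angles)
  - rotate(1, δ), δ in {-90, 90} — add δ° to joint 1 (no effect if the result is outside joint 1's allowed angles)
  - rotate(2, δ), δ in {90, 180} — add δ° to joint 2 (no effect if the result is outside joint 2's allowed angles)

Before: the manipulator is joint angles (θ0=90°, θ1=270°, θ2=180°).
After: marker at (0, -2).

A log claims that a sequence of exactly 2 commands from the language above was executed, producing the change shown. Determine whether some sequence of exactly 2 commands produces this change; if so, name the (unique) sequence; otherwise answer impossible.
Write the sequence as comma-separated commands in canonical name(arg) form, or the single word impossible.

start: joint angles (θ0=90°, θ1=270°, θ2=180°)
[1] after rotate(0, 90): joint angles (θ0=180°, θ1=270°, θ2=180°)
[2] after rotate(0, 90): joint angles (θ0=270°, θ1=270°, θ2=180°)
uniquely the one of 25 2-step routes that fits.

rotate(0, 90), rotate(0, 90)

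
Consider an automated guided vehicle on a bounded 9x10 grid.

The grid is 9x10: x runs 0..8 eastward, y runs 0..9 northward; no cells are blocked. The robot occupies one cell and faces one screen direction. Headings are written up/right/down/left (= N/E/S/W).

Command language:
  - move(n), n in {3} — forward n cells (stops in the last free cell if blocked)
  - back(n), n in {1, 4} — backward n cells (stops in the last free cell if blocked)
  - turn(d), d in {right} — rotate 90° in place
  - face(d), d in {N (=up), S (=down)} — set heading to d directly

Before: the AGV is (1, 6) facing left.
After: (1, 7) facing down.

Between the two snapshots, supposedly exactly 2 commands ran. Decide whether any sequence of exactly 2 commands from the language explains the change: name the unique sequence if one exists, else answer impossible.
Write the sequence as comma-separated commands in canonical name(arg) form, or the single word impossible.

key: position moved to (1,7) AND the heading swung to S — translation plus rotation needed
t0: (1, 6) facing left
[1] after face(S): (1, 6) facing down
[2] after back(1): (1, 7) facing down
no other 2-command option fits: unique.

face(S), back(1)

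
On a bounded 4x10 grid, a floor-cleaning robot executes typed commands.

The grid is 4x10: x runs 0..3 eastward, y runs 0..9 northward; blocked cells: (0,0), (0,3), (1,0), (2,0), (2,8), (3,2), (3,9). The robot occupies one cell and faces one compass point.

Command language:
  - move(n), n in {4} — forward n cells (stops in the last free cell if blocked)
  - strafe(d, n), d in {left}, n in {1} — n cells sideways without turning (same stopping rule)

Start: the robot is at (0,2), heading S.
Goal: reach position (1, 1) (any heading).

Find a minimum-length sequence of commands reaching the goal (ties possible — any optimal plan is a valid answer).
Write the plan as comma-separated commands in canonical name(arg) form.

t0: at (0,2), heading S
step 1 (strafe(left, 1)): at (1,2), heading S
step 2 (move(4)): at (1,1), heading S
shorter routes all fall short; 2 is best.

strafe(left, 1), move(4)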